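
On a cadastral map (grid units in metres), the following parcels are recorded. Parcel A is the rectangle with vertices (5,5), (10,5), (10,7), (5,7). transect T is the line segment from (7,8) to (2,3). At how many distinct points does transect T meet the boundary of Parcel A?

The segment meets the boundary at (5,6), (6,7).

2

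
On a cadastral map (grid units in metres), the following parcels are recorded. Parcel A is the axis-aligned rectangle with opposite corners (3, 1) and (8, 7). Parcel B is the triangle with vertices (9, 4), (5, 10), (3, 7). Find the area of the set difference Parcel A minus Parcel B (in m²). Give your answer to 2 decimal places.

|Parcel A| = 30, |Parcel A∩Parcel B| = 5.5.
|Parcel A ∖ Parcel B| = |Parcel A| − |Parcel A∩Parcel B| = 30 − 5.5 = 24.50.

24.50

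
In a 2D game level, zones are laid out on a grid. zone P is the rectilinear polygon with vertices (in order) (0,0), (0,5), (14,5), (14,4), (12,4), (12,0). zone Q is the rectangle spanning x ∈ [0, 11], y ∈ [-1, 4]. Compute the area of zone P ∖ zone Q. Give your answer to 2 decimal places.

|zone P| = 62, |zone P∩zone Q| = 44.
|zone P ∖ zone Q| = |zone P| − |zone P∩zone Q| = 62 − 44 = 18.00.

18.00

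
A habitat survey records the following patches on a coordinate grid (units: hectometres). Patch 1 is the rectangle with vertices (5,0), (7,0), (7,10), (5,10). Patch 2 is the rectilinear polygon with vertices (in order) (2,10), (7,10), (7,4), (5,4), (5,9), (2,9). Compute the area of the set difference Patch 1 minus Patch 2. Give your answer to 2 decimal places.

8.00

|Patch 1| = 20, |Patch 1∩Patch 2| = 12.
|Patch 1 ∖ Patch 2| = |Patch 1| − |Patch 1∩Patch 2| = 20 − 12 = 8.00.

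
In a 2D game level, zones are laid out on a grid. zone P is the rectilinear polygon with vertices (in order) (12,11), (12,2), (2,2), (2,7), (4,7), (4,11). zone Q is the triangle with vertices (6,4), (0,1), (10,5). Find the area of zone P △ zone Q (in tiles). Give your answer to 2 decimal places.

79.50

|zone P| = 82, |zone Q| = 3, |zone P∩zone Q| = 2.75.
|zone P △ zone Q| = |zone P| + |zone Q| − 2·|zone P∩zone Q| = 82 + 3 − 5.5 = 79.50.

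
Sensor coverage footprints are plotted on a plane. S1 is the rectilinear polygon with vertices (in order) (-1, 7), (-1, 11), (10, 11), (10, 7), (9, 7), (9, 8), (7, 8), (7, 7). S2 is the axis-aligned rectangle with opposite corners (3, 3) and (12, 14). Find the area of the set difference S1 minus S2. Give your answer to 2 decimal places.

|S1| = 42, |S1∩S2| = 26.
|S1 ∖ S2| = |S1| − |S1∩S2| = 42 − 26 = 16.00.

16.00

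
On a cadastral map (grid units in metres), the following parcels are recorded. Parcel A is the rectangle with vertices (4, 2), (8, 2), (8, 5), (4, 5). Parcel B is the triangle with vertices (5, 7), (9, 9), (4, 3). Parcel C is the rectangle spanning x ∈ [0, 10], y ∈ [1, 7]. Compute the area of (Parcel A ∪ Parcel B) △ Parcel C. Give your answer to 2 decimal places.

|Parcel A ∪ Parcel B| = 17.8333.
|(Parcel A ∪ Parcel B) ∩ Parcel C| = 15.5.
|(Parcel A ∪ Parcel B) △ Parcel C| = 17.8333 + 60 − 31 = 46.83.

46.83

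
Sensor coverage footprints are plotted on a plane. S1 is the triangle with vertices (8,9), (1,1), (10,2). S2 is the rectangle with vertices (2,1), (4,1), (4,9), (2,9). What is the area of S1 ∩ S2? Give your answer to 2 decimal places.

4.13

The intersection is the polygon with vertices (4,4.429), (4,1.333), (2,1.111), (2,2.143).
By the shoelace formula its area is 4.13.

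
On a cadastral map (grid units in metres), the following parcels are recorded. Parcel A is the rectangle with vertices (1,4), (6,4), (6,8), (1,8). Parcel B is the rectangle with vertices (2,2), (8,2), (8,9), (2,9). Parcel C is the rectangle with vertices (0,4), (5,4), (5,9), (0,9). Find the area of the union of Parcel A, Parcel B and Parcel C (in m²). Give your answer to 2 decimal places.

By inclusion–exclusion:
Individual areas: |Parcel A| = 20, |Parcel B| = 42, |Parcel C| = 25.
|Parcel A∩Parcel B|: x∈[2,6], y∈[4,8] → 4·4 = 16.
|Parcel A∩Parcel C|: x∈[1,5], y∈[4,8] → 4·4 = 16.
|Parcel B∩Parcel C|: x∈[2,5], y∈[4,9] → 3·5 = 15.
|Parcel A∩Parcel B∩Parcel C| = 12.
|Parcel A ∪ Parcel B ∪ Parcel C| = 87 − 47 + 12 = 52.00.

52.00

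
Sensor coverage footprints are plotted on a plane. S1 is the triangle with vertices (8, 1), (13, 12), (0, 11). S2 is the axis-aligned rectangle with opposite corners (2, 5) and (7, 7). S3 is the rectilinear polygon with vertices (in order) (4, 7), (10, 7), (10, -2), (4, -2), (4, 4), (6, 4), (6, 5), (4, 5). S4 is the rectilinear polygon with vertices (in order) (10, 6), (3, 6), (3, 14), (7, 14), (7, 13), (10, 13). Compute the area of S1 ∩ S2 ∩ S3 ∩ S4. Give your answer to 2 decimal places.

The intersection is the polygon with vertices (7,6), (4,6), (4,7), (7,7).
By the shoelace formula its area is 3.00.

3.00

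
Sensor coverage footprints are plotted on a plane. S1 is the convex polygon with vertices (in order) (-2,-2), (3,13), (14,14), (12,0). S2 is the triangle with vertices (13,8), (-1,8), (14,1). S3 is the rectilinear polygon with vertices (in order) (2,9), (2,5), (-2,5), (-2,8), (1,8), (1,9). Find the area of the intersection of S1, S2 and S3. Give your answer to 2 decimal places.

The intersection is the polygon with vertices (2,8), (2,6.6), (1.019,7.058), (1.333,8).
By the shoelace formula its area is 1.00.

1.00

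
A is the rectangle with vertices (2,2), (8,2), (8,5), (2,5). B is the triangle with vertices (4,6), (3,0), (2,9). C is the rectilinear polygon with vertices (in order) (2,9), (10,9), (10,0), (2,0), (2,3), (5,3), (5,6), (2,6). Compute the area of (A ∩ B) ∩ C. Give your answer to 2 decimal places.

0.69

The region (A ∩ B) ∩ C is the polygon with vertices (3.333,2), (2.778,2), (2.667,3), (3.5,3).
By the shoelace formula its area is 0.69.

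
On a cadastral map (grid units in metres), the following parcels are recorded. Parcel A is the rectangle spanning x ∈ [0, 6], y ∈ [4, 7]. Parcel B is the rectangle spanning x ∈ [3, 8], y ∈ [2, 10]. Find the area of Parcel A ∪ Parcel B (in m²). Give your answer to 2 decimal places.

By inclusion–exclusion:
Individual areas: |Parcel A| = 18, |Parcel B| = 40.
|Parcel A∩Parcel B|: x∈[3,6], y∈[4,7] → 3·3 = 9.
|Parcel A ∪ Parcel B| = 58 − 9 = 49.00.

49.00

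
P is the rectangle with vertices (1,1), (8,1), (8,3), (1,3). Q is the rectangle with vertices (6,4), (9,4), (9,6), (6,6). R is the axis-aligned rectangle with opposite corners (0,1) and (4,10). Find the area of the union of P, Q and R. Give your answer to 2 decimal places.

50.00

By inclusion–exclusion:
Individual areas: |P| = 14, |Q| = 6, |R| = 36.
|P∩Q| = 0 (no overlap).
|P∩R|: x∈[1,4], y∈[1,3] → 3·2 = 6.
|Q∩R| = 0 (no overlap).
|P∩Q∩R| = 0.
|P ∪ Q ∪ R| = 56 − 6 + 0 = 50.00.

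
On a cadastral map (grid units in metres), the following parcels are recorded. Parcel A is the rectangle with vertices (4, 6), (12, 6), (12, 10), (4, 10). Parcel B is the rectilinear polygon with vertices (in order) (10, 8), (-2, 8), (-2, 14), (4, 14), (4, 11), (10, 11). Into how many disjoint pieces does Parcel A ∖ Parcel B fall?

1

Parcel A ∖ Parcel B is a single connected region.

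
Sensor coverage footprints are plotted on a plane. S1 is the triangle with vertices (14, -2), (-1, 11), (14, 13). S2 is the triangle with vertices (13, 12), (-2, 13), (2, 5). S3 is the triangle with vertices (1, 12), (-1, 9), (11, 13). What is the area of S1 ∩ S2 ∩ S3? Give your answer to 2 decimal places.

7.71

The intersection is the polygon with vertices (8.667,12.289), (8.833,12.278), (0.667,9.556), (-0.155,10.268), (0.463,11.195).
By the shoelace formula its area is 7.71.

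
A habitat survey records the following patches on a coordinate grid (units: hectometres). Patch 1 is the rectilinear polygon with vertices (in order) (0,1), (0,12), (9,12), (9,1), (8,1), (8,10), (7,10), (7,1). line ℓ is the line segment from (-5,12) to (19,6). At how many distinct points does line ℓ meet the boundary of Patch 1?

The segment meets the boundary at (8,8.75), (7,9), (0,10.75), (9,8.5).

4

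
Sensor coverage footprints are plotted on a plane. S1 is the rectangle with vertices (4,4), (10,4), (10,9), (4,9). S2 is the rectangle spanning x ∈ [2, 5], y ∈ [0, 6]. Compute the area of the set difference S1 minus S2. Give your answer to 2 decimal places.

28.00

|S1∩S2|: x∈[4,5], y∈[4,6] → 1·2 = 2.
|S1| = 30.
|S1 ∖ S2| = |S1| − |S1∩S2| = 30 − 2 = 28.00.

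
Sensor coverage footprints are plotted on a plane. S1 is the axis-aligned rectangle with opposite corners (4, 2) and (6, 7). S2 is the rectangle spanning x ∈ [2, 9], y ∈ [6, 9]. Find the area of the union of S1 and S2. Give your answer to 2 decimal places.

By inclusion–exclusion:
Individual areas: |S1| = 10, |S2| = 21.
|S1∩S2|: x∈[4,6], y∈[6,7] → 2·1 = 2.
|S1 ∪ S2| = 31 − 2 = 29.00.

29.00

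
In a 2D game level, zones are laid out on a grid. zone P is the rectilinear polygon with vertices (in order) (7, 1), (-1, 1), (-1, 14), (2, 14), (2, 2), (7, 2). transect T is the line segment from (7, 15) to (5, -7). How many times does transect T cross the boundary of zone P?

The segment meets the boundary at (5.727,1), (5.818,2).

2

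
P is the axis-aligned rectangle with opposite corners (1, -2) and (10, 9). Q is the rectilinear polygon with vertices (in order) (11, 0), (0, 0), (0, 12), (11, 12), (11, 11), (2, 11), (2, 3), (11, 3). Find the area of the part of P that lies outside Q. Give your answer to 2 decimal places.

66.00

|P| = 99, |P∩Q| = 33.
|P ∖ Q| = |P| − |P∩Q| = 99 − 33 = 66.00.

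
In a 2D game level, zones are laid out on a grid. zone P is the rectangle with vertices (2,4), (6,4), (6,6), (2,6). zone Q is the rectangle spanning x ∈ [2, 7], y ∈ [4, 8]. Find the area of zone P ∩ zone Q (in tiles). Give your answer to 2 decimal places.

|zone P∩zone Q|: x∈[2,6], y∈[4,6] → 4·2 = 8.

8.00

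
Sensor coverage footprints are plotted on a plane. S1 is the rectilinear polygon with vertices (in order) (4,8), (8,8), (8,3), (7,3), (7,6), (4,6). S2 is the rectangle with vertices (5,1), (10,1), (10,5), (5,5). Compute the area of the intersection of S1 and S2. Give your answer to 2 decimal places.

The intersection is the polygon with vertices (8,3), (7,3), (7,5), (8,5).
By the shoelace formula its area is 2.00.

2.00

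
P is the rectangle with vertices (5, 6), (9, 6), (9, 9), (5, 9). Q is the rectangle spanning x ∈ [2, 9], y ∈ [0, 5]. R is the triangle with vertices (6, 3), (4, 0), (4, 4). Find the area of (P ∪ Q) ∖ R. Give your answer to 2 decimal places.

|P ∪ Q| = 47.
|(P ∪ Q) ∩ R| = 4.
|(P ∪ Q) ∖ R| = 47 − 4 = 43.00.

43.00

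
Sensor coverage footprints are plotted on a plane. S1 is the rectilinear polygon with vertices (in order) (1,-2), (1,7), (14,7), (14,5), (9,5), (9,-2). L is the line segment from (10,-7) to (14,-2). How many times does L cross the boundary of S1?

0

The segment lies entirely outside S1 and never meets its boundary.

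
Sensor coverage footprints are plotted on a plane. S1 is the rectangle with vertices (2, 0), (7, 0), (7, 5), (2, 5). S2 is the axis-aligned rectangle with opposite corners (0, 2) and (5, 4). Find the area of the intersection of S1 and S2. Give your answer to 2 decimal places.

6.00

|S1∩S2|: x∈[2,5], y∈[2,4] → 3·2 = 6.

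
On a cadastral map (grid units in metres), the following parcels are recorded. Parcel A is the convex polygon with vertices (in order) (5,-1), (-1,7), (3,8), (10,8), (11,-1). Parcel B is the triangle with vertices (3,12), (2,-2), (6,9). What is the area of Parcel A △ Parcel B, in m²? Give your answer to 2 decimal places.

|Parcel A| = 77.5, |Parcel B| = 22.5, |Parcel A∩Parcel B| = 12.354.
|Parcel A △ Parcel B| = |Parcel A| + |Parcel B| − 2·|Parcel A∩Parcel B| = 77.5 + 22.5 − 24.708 = 75.29.

75.29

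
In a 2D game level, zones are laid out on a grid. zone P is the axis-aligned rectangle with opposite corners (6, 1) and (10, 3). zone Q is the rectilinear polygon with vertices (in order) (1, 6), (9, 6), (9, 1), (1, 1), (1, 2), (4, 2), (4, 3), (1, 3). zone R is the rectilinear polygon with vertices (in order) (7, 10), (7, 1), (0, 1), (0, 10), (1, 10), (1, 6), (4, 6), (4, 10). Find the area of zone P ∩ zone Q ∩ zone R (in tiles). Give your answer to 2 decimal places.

The intersection is the polygon with vertices (7,3), (7,1), (6,1), (6,3).
By the shoelace formula its area is 2.00.

2.00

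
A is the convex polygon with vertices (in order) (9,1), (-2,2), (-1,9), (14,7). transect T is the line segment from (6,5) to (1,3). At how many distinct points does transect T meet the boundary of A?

The segment lies entirely inside A and never meets its boundary.

0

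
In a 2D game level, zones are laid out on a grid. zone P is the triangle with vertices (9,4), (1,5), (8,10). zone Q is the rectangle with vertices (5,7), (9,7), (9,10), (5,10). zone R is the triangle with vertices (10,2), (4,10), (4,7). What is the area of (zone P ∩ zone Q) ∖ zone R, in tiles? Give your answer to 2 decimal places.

|zone P ∩ zone Q| = 6.5357.
|(zone P ∩ zone Q) ∩ zone R| = 0.8816.
|(zone P ∩ zone Q) ∖ zone R| = 6.5357 − 0.8816 = 5.65.

5.65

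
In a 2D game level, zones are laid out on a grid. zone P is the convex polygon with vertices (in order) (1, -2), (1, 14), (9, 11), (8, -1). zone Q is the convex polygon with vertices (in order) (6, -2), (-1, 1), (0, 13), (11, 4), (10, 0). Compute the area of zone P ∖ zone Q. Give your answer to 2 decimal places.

|zone P| = 105.5, |zone P∩zone Q| = 73.877.
|zone P ∖ zone Q| = |zone P| − |zone P∩zone Q| = 105.5 − 73.877 = 31.62.

31.62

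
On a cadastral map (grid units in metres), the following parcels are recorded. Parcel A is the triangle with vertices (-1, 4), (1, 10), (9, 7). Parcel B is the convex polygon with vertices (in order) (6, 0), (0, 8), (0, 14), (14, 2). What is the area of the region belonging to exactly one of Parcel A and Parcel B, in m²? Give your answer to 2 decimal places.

64.47

|Parcel A| = 27, |Parcel B| = 80, |Parcel A∩Parcel B| = 21.2659.
|Parcel A △ Parcel B| = |Parcel A| + |Parcel B| − 2·|Parcel A∩Parcel B| = 27 + 80 − 42.5319 = 64.47.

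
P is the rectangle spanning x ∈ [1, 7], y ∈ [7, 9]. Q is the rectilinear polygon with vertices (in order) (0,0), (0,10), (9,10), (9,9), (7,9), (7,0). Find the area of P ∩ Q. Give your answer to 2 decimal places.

12.00

The intersection is the polygon with vertices (7,7), (1,7), (1,9), (7,9).
By the shoelace formula its area is 12.00.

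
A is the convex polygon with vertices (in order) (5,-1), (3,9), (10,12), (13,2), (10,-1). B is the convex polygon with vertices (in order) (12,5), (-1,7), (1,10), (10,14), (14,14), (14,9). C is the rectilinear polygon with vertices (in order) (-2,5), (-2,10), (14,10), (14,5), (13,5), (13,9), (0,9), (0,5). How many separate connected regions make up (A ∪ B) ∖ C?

(A ∪ B) ∖ C splits into 2 disjoint pieces (area 90.9325, area 34).

2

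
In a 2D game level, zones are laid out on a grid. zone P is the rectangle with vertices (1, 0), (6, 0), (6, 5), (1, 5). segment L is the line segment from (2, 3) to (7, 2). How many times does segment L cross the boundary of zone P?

1

The segment meets the boundary at (6,2.2).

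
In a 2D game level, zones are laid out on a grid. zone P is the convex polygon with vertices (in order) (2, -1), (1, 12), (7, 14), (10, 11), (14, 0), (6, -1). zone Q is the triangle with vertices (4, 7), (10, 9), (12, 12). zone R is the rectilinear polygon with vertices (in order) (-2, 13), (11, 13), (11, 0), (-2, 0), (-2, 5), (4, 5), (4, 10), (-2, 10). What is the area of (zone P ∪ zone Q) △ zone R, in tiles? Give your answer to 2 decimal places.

|zone P ∪ zone Q| = 141.2887.
|(zone P ∪ zone Q) ∩ zone R| = 105.1685.
|(zone P ∪ zone Q) △ zone R| = 141.2887 + 139 − 210.337 = 69.95.

69.95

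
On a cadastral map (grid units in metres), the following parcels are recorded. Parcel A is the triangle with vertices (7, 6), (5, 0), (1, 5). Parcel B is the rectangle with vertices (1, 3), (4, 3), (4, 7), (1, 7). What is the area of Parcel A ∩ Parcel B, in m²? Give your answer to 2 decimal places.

5.15

The intersection is the polygon with vertices (1,5), (4,5.5), (4,3), (2.6,3).
By the shoelace formula its area is 5.15.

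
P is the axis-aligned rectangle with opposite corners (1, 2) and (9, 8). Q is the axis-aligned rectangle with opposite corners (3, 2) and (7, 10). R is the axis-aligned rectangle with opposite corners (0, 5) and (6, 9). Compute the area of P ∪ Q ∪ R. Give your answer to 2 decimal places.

62.00

By inclusion–exclusion:
Individual areas: |P| = 48, |Q| = 32, |R| = 24.
|P∩Q|: x∈[3,7], y∈[2,8] → 4·6 = 24.
|P∩R|: x∈[1,6], y∈[5,8] → 5·3 = 15.
|Q∩R|: x∈[3,6], y∈[5,9] → 3·4 = 12.
|P∩Q∩R| = 9.
|P ∪ Q ∪ R| = 104 − 51 + 9 = 62.00.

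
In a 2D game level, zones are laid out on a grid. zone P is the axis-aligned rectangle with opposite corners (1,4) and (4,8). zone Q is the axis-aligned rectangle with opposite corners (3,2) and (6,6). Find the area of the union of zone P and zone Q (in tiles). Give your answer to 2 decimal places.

22.00

By inclusion–exclusion:
Individual areas: |zone P| = 12, |zone Q| = 12.
|zone P∩zone Q|: x∈[3,4], y∈[4,6] → 1·2 = 2.
|zone P ∪ zone Q| = 24 − 2 = 22.00.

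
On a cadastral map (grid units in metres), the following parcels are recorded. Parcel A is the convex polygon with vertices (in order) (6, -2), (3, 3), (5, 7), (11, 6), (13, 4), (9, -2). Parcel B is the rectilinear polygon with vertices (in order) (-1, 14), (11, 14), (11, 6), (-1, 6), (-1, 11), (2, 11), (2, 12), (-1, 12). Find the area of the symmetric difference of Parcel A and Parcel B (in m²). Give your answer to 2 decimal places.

|Parcel A| = 59.5, |Parcel B| = 93, |Parcel A∩Parcel B| = 3.25.
|Parcel A △ Parcel B| = |Parcel A| + |Parcel B| − 2·|Parcel A∩Parcel B| = 59.5 + 93 − 6.5 = 146.00.

146.00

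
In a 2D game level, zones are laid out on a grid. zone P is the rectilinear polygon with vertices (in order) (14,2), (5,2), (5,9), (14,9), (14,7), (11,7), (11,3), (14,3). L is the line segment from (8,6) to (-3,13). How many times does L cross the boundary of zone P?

1

The segment meets the boundary at (5,7.909).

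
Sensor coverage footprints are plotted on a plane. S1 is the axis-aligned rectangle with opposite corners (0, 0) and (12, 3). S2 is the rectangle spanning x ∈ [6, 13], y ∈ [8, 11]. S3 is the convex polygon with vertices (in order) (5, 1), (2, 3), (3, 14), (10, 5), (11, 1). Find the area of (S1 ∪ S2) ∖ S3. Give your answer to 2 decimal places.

40.71

|S1 ∪ S2| = 57.
|(S1 ∪ S2) ∩ S3| = 16.2857.
|(S1 ∪ S2) ∖ S3| = 57 − 16.2857 = 40.71.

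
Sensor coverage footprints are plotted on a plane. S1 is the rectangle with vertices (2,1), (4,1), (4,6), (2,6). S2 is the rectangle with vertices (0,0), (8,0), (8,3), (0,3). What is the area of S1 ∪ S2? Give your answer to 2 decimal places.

30.00

By inclusion–exclusion:
Individual areas: |S1| = 10, |S2| = 24.
|S1∩S2|: x∈[2,4], y∈[1,3] → 2·2 = 4.
|S1 ∪ S2| = 34 − 4 = 30.00.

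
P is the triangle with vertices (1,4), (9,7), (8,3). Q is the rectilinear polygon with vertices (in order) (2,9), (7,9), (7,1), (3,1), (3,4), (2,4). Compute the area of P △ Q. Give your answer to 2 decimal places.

33.80

|P| = 14.5, |Q| = 37, |P∩Q| = 8.8482.
|P △ Q| = |P| + |Q| − 2·|P∩Q| = 14.5 + 37 − 17.6964 = 33.80.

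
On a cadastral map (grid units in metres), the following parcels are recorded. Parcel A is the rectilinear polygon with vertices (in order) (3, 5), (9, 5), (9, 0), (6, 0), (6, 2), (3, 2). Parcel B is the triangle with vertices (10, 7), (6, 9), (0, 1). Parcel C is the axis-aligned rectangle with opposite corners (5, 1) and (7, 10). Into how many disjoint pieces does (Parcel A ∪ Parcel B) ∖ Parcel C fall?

3

(Parcel A ∪ Parcel B) ∖ Parcel C splits into 3 disjoint pieces (area 11, area 11.9667, area 4.95).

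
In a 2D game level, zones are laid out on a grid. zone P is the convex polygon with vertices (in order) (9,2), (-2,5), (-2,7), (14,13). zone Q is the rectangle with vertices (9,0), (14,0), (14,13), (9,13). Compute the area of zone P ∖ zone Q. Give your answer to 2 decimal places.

|zone P| = 84, |zone P∩zone Q| = 22.8125.
|zone P ∖ zone Q| = |zone P| − |zone P∩zone Q| = 84 − 22.8125 = 61.19.

61.19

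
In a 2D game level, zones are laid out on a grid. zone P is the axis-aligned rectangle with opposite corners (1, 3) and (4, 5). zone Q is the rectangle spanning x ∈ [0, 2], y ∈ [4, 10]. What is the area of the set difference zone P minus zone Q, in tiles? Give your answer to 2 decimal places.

5.00

|zone P∩zone Q|: x∈[1,2], y∈[4,5] → 1·1 = 1.
|zone P| = 6.
|zone P ∖ zone Q| = |zone P| − |zone P∩zone Q| = 6 − 1 = 5.00.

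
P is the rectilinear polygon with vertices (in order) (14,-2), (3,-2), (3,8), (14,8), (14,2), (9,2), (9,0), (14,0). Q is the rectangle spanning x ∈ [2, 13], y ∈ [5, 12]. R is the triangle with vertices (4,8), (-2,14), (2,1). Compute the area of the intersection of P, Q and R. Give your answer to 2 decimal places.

1.71

The intersection is the polygon with vertices (4,8), (3.143,5), (3,5), (3,8).
By the shoelace formula its area is 1.71.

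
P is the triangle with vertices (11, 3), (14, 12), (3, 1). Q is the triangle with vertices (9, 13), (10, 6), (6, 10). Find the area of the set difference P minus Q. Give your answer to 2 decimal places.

32.25

|P| = 33, |P∩Q| = 0.75.
|P ∖ Q| = |P| − |P∩Q| = 33 − 0.75 = 32.25.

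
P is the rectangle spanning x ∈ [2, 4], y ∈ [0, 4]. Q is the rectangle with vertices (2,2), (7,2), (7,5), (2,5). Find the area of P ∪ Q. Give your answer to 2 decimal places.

19.00

By inclusion–exclusion:
Individual areas: |P| = 8, |Q| = 15.
|P∩Q|: x∈[2,4], y∈[2,4] → 2·2 = 4.
|P ∪ Q| = 23 − 4 = 19.00.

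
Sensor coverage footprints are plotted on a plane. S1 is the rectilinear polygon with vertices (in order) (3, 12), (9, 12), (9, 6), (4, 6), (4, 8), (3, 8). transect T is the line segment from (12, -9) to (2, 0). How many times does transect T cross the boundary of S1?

0

The segment lies entirely outside S1 and never meets its boundary.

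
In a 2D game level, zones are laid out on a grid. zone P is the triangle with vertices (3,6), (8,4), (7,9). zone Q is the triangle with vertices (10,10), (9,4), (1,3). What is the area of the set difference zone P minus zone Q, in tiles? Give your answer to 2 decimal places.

|zone P| = 11.5, |zone P∩zone Q| = 6.6763.
|zone P ∖ zone Q| = |zone P| − |zone P∩zone Q| = 11.5 − 6.6763 = 4.82.

4.82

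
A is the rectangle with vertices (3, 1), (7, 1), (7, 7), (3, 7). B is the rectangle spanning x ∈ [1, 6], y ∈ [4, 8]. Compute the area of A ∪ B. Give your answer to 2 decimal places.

35.00

By inclusion–exclusion:
Individual areas: |A| = 24, |B| = 20.
|A∩B|: x∈[3,6], y∈[4,7] → 3·3 = 9.
|A ∪ B| = 44 − 9 = 35.00.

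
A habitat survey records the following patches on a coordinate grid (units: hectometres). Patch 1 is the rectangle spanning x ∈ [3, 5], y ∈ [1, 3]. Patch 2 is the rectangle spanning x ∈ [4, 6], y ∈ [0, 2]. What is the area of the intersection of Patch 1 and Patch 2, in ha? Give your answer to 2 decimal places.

1.00

|Patch 1∩Patch 2|: x∈[4,5], y∈[1,2] → 1·1 = 1.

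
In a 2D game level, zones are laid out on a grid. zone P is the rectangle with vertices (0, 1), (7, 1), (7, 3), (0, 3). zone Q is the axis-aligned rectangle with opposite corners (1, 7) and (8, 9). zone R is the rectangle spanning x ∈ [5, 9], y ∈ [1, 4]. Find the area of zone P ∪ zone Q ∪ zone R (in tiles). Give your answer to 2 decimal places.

By inclusion–exclusion:
Individual areas: |zone P| = 14, |zone Q| = 14, |zone R| = 12.
|zone P∩zone Q| = 0 (no overlap).
|zone P∩zone R|: x∈[5,7], y∈[1,3] → 2·2 = 4.
|zone Q∩zone R| = 0 (no overlap).
|zone P∩zone Q∩zone R| = 0.
|zone P ∪ zone Q ∪ zone R| = 40 − 4 + 0 = 36.00.

36.00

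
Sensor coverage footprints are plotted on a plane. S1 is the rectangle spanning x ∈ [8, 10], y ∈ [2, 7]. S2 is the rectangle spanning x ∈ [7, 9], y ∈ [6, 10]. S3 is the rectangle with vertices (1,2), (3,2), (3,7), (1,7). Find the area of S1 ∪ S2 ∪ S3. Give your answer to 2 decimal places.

By inclusion–exclusion:
Individual areas: |S1| = 10, |S2| = 8, |S3| = 10.
|S1∩S2|: x∈[8,9], y∈[6,7] → 1·1 = 1.
|S1∩S3| = 0 (no overlap).
|S2∩S3| = 0 (no overlap).
|S1∩S2∩S3| = 0.
|S1 ∪ S2 ∪ S3| = 28 − 1 + 0 = 27.00.

27.00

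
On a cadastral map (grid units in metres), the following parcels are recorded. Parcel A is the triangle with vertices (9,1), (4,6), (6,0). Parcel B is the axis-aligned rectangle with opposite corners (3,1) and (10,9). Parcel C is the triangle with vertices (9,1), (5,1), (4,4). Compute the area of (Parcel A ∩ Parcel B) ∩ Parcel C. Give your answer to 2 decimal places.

The region (Parcel A ∩ Parcel B) ∩ Parcel C is the polygon with vertices (5.667,1), (4.833,3.5), (9,1).
By the shoelace formula its area is 4.17.

4.17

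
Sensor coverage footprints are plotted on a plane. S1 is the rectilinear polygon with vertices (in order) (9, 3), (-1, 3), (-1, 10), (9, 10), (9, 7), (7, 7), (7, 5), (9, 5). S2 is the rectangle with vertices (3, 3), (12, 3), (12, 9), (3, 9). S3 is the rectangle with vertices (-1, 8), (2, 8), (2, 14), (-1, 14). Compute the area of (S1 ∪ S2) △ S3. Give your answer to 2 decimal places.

|S1 ∪ S2| = 88.
|(S1 ∪ S2) ∩ S3| = 6.
|(S1 ∪ S2) △ S3| = 88 + 18 − 12 = 94.00.

94.00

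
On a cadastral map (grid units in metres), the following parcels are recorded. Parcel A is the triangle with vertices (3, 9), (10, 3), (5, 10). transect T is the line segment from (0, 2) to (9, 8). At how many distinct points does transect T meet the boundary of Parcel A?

2

The segment meets the boundary at (7.258,6.839), (6.281,6.188).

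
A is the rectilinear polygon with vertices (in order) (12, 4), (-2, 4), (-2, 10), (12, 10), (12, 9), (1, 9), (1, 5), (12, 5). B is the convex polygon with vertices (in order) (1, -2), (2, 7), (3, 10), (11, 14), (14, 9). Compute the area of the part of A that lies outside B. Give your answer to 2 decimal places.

23.87

|A| = 40, |A∩B| = 16.1263.
|A ∖ B| = |A| − |A∩B| = 40 − 16.1263 = 23.87.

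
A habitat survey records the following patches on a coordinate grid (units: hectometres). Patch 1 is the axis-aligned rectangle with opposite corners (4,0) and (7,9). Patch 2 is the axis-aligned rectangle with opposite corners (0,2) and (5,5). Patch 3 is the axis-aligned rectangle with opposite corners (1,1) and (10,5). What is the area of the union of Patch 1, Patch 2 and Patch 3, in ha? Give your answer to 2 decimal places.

By inclusion–exclusion:
Individual areas: |Patch 1| = 27, |Patch 2| = 15, |Patch 3| = 36.
|Patch 1∩Patch 2|: x∈[4,5], y∈[2,5] → 1·3 = 3.
|Patch 1∩Patch 3|: x∈[4,7], y∈[1,5] → 3·4 = 12.
|Patch 2∩Patch 3|: x∈[1,5], y∈[2,5] → 4·3 = 12.
|Patch 1∩Patch 2∩Patch 3| = 3.
|Patch 1 ∪ Patch 2 ∪ Patch 3| = 78 − 27 + 3 = 54.00.

54.00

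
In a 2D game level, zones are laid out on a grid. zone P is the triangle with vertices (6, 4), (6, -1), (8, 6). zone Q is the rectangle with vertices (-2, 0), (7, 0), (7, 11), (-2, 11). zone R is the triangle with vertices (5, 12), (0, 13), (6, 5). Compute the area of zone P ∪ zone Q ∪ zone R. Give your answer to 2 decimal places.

106.46

By inclusion–exclusion:
Individual areas: |zone P| = 5, |zone Q| = 99, |zone R| = 17.
|zone P∩zone Q| = 3.6071.
|zone P∩zone R| = 0.
|zone Q∩zone R| = 10.9286.
|zone P∩zone Q∩zone R| = 0.
|zone P ∪ zone Q ∪ zone R| = 121 − 14.5357 + 0 = 106.46.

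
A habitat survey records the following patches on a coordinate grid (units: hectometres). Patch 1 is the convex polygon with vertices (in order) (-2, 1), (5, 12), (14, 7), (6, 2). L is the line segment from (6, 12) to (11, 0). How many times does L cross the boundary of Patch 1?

2

The segment meets the boundary at (9.306,4.066), (6.301,11.277).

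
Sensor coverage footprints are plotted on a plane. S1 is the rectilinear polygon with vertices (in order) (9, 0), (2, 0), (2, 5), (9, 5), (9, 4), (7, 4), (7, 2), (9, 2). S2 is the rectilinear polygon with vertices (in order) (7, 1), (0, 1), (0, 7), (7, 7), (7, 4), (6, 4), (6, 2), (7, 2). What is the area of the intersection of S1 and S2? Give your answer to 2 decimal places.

The intersection is the polygon with vertices (2,5), (7,5), (7,4), (6,4), (6,2), (7,2), (7,1), (2,1).
By the shoelace formula its area is 18.00.

18.00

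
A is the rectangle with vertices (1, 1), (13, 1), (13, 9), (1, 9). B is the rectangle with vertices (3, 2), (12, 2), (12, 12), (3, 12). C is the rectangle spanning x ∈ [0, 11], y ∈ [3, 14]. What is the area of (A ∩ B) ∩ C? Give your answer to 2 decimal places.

48.00

The region (A ∩ B) ∩ C is the polygon with vertices (3,9), (11,9), (11,3), (3,3).
By the shoelace formula its area is 48.00.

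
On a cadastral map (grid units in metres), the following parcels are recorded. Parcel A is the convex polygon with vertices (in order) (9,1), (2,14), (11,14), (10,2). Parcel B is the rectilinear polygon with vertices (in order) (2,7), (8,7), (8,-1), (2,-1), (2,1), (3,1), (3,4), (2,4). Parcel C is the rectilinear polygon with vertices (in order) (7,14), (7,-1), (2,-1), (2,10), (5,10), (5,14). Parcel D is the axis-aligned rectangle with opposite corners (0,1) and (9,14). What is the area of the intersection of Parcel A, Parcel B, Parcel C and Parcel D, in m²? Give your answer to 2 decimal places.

1.41

The intersection is the polygon with vertices (7,4.714), (5.769,7), (7,7).
By the shoelace formula its area is 1.41.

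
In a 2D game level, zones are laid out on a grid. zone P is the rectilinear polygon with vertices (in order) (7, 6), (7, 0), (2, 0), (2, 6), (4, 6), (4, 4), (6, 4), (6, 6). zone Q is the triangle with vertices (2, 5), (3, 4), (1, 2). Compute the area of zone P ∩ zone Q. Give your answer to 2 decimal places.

The intersection is the polygon with vertices (2,5), (3,4), (2,3).
By the shoelace formula its area is 1.00.

1.00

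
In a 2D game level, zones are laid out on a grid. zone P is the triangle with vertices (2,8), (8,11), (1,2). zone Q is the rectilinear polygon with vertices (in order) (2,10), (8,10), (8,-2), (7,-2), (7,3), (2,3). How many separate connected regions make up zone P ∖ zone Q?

zone P ∖ zone Q splits into 2 disjoint pieces (area 0.6111, area 2.3571).

2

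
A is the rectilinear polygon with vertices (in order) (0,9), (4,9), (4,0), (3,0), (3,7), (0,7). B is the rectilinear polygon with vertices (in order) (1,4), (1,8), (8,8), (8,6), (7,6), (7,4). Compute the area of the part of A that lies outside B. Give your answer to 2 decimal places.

|A| = 15, |A∩B| = 6.
|A ∖ B| = |A| − |A∩B| = 15 − 6 = 9.00.

9.00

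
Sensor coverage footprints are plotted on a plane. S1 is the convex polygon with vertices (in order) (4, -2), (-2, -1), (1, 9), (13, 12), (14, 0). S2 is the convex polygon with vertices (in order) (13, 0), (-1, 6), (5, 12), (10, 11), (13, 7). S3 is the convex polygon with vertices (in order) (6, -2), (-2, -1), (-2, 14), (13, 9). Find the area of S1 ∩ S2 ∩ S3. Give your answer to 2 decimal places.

66.96

The intersection is the polygon with vertices (2.333,9.333), (7.857,10.714), (11,9.667), (12.312,7.918), (8.5,1.929), (-0.025,5.582), (0.571,7.571).
By the shoelace formula its area is 66.96.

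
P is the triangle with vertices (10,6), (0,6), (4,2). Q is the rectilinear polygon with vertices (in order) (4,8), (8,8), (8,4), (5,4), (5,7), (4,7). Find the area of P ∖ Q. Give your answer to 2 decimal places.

14.33

|P| = 20, |P∩Q| = 5.6667.
|P ∖ Q| = |P| − |P∩Q| = 20 − 5.6667 = 14.33.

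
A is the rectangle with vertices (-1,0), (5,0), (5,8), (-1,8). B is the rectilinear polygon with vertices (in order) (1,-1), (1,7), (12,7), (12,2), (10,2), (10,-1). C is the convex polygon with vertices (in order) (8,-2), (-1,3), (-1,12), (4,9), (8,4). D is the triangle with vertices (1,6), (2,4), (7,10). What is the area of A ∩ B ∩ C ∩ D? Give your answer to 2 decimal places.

5.00

The intersection is the polygon with vertices (4.5,7), (2,4), (1,6), (2.5,7).
By the shoelace formula its area is 5.00.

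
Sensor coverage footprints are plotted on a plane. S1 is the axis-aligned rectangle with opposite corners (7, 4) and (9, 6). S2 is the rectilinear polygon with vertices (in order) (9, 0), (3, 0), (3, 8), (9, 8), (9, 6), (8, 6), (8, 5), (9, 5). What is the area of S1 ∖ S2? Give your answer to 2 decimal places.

|S1| = 4, |S1∩S2| = 3.
|S1 ∖ S2| = |S1| − |S1∩S2| = 4 − 3 = 1.00.

1.00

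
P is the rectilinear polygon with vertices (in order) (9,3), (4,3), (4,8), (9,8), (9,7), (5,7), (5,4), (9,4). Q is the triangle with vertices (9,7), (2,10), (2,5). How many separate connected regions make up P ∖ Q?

P ∖ Q splits into 2 disjoint pieces (area 6.7143, area 1.1667).

2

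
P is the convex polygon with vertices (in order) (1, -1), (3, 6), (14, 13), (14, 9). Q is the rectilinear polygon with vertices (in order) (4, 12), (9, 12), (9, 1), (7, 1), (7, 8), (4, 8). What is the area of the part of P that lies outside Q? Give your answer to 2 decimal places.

47.67

|P| = 57.5, |P∩Q| = 9.8282.
|P ∖ Q| = |P| − |P∩Q| = 57.5 − 9.8282 = 47.67.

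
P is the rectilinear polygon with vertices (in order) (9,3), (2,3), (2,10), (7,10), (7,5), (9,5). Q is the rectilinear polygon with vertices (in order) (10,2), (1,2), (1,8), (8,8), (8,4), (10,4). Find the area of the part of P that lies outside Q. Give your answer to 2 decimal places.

11.00

|P| = 39, |P∩Q| = 28.
|P ∖ Q| = |P| − |P∩Q| = 39 − 28 = 11.00.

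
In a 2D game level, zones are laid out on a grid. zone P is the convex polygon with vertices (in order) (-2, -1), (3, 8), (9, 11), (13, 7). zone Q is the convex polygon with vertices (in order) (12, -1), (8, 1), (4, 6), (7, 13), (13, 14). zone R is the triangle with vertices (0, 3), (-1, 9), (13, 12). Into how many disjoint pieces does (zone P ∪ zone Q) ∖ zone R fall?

2

(zone P ∪ zone Q) ∖ zone R splits into 2 disjoint pieces (area 13.9546, area 79.2785).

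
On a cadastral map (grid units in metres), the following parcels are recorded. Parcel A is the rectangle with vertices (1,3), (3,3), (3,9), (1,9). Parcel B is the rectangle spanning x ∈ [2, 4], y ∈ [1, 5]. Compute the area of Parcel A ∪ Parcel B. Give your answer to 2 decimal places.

By inclusion–exclusion:
Individual areas: |Parcel A| = 12, |Parcel B| = 8.
|Parcel A∩Parcel B|: x∈[2,3], y∈[3,5] → 1·2 = 2.
|Parcel A ∪ Parcel B| = 20 − 2 = 18.00.

18.00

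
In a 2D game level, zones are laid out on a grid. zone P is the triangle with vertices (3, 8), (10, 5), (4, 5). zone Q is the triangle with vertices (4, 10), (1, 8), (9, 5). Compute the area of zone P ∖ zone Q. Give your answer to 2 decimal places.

|zone P| = 9, |zone P∩zone Q| = 3.2679.
|zone P ∖ zone Q| = |zone P| − |zone P∩zone Q| = 9 − 3.2679 = 5.73.

5.73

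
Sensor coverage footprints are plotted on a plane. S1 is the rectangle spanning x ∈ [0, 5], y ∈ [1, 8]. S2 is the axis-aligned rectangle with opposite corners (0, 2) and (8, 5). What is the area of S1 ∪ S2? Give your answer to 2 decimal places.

By inclusion–exclusion:
Individual areas: |S1| = 35, |S2| = 24.
|S1∩S2|: x∈[0,5], y∈[2,5] → 5·3 = 15.
|S1 ∪ S2| = 59 − 15 = 44.00.

44.00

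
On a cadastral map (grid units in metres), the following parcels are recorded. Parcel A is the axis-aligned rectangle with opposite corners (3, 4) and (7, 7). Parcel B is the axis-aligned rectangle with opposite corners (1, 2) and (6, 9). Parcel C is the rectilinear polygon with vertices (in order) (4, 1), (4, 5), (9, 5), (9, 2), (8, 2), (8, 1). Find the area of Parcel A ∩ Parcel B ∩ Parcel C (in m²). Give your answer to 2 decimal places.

2.00

The intersection is the polygon with vertices (6,4), (4,4), (4,5), (6,5).
By the shoelace formula its area is 2.00.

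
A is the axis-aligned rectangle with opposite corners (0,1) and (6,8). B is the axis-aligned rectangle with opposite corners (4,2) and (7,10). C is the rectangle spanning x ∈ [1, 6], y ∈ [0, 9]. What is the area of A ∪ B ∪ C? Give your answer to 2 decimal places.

62.00

By inclusion–exclusion:
Individual areas: |A| = 42, |B| = 24, |C| = 45.
|A∩B|: x∈[4,6], y∈[2,8] → 2·6 = 12.
|A∩C|: x∈[1,6], y∈[1,8] → 5·7 = 35.
|B∩C|: x∈[4,6], y∈[2,9] → 2·7 = 14.
|A∩B∩C| = 12.
|A ∪ B ∪ C| = 111 − 61 + 12 = 62.00.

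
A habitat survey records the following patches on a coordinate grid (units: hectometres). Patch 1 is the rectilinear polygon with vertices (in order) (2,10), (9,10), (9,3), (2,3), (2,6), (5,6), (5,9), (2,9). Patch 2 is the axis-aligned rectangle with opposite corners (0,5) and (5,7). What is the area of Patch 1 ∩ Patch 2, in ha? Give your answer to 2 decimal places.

3.00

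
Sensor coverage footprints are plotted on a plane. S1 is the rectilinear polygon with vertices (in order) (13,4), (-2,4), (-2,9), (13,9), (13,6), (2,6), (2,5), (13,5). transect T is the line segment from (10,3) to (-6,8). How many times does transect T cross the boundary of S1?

4

The segment meets the boundary at (-2,6.75), (2,5.5), (3.6,5), (6.8,4).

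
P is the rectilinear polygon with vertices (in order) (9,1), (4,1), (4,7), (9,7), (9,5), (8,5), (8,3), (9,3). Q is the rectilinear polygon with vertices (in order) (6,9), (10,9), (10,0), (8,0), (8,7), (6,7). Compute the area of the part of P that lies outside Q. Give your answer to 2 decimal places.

24.00

|P| = 28, |P∩Q| = 4.
|P ∖ Q| = |P| − |P∩Q| = 28 − 4 = 24.00.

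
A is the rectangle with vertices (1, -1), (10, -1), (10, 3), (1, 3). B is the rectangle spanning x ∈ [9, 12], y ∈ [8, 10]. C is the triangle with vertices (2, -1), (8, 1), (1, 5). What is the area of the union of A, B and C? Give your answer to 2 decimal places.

45.17

By inclusion–exclusion:
Individual areas: |A| = 36, |B| = 6, |C| = 19.
|A∩B| = 0 (no overlap).
|A∩C| = 15.8333.
|B∩C| = 0.
|A∩B∩C| = 0.
|A ∪ B ∪ C| = 61 − 15.8333 + 0 = 45.17.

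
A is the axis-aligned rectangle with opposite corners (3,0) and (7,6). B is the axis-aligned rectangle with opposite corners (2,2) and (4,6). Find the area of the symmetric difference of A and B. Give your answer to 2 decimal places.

24.00

|A∩B|: x∈[3,4], y∈[2,6] → 1·4 = 4.
|A △ B| = |A| + |B| − 2·|A∩B| = 24 + 8 − 8 = 24.00.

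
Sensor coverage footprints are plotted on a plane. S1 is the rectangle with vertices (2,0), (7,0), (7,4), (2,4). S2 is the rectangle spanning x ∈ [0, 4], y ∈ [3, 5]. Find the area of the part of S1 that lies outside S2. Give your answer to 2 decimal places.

18.00

|S1∩S2|: x∈[2,4], y∈[3,4] → 2·1 = 2.
|S1| = 20.
|S1 ∖ S2| = |S1| − |S1∩S2| = 20 − 2 = 18.00.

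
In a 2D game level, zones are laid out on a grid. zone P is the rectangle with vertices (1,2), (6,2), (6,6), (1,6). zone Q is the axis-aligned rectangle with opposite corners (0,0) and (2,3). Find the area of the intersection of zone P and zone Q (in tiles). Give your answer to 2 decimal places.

1.00

|zone P∩zone Q|: x∈[1,2], y∈[2,3] → 1·1 = 1.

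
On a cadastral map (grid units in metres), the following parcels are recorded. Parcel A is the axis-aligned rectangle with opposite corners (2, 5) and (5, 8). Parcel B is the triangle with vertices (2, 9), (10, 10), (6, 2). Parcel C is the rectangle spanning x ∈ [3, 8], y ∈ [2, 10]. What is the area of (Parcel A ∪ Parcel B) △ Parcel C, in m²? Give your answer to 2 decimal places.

20.77

|Parcel A ∪ Parcel B| = 34.2857.
|(Parcel A ∪ Parcel B) ∩ Parcel C| = 26.7589.
|(Parcel A ∪ Parcel B) △ Parcel C| = 34.2857 + 40 − 53.5179 = 20.77.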